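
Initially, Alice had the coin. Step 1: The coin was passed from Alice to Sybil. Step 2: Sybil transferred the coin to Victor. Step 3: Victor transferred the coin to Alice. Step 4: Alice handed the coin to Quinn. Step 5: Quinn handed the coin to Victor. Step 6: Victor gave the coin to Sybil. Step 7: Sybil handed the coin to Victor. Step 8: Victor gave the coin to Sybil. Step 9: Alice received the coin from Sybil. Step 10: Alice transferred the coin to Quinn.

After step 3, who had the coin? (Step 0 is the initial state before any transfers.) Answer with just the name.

Answer: Alice

Derivation:
Tracking the coin holder through step 3:
After step 0 (start): Alice
After step 1: Sybil
After step 2: Victor
After step 3: Alice

At step 3, the holder is Alice.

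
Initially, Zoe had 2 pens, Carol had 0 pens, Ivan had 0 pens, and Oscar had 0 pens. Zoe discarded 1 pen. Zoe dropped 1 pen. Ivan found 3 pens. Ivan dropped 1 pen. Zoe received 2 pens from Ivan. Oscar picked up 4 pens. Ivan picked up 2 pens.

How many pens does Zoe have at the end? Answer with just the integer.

Tracking counts step by step:
Start: Zoe=2, Carol=0, Ivan=0, Oscar=0
Event 1 (Zoe -1): Zoe: 2 -> 1. State: Zoe=1, Carol=0, Ivan=0, Oscar=0
Event 2 (Zoe -1): Zoe: 1 -> 0. State: Zoe=0, Carol=0, Ivan=0, Oscar=0
Event 3 (Ivan +3): Ivan: 0 -> 3. State: Zoe=0, Carol=0, Ivan=3, Oscar=0
Event 4 (Ivan -1): Ivan: 3 -> 2. State: Zoe=0, Carol=0, Ivan=2, Oscar=0
Event 5 (Ivan -> Zoe, 2): Ivan: 2 -> 0, Zoe: 0 -> 2. State: Zoe=2, Carol=0, Ivan=0, Oscar=0
Event 6 (Oscar +4): Oscar: 0 -> 4. State: Zoe=2, Carol=0, Ivan=0, Oscar=4
Event 7 (Ivan +2): Ivan: 0 -> 2. State: Zoe=2, Carol=0, Ivan=2, Oscar=4

Zoe's final count: 2

Answer: 2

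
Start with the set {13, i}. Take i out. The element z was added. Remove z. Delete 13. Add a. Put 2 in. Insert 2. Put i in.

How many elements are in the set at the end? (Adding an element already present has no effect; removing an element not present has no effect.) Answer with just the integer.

Answer: 3

Derivation:
Tracking the set through each operation:
Start: {13, i}
Event 1 (remove i): removed. Set: {13}
Event 2 (add z): added. Set: {13, z}
Event 3 (remove z): removed. Set: {13}
Event 4 (remove 13): removed. Set: {}
Event 5 (add a): added. Set: {a}
Event 6 (add 2): added. Set: {2, a}
Event 7 (add 2): already present, no change. Set: {2, a}
Event 8 (add i): added. Set: {2, a, i}

Final set: {2, a, i} (size 3)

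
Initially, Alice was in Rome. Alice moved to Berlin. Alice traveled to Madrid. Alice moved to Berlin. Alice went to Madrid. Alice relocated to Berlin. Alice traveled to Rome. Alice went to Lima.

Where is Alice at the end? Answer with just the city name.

Tracking Alice's location:
Start: Alice is in Rome.
After move 1: Rome -> Berlin. Alice is in Berlin.
After move 2: Berlin -> Madrid. Alice is in Madrid.
After move 3: Madrid -> Berlin. Alice is in Berlin.
After move 4: Berlin -> Madrid. Alice is in Madrid.
After move 5: Madrid -> Berlin. Alice is in Berlin.
After move 6: Berlin -> Rome. Alice is in Rome.
After move 7: Rome -> Lima. Alice is in Lima.

Answer: Lima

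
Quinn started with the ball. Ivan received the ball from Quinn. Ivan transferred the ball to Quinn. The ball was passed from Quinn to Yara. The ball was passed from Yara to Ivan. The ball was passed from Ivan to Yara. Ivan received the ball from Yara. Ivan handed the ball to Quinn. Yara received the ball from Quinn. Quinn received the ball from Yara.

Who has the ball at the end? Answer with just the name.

Tracking the ball through each event:
Start: Quinn has the ball.
After event 1: Ivan has the ball.
After event 2: Quinn has the ball.
After event 3: Yara has the ball.
After event 4: Ivan has the ball.
After event 5: Yara has the ball.
After event 6: Ivan has the ball.
After event 7: Quinn has the ball.
After event 8: Yara has the ball.
After event 9: Quinn has the ball.

Answer: Quinn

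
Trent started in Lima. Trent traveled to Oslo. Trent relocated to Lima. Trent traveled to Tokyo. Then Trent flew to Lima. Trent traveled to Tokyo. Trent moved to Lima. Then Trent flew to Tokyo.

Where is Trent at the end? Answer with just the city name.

Answer: Tokyo

Derivation:
Tracking Trent's location:
Start: Trent is in Lima.
After move 1: Lima -> Oslo. Trent is in Oslo.
After move 2: Oslo -> Lima. Trent is in Lima.
After move 3: Lima -> Tokyo. Trent is in Tokyo.
After move 4: Tokyo -> Lima. Trent is in Lima.
After move 5: Lima -> Tokyo. Trent is in Tokyo.
After move 6: Tokyo -> Lima. Trent is in Lima.
After move 7: Lima -> Tokyo. Trent is in Tokyo.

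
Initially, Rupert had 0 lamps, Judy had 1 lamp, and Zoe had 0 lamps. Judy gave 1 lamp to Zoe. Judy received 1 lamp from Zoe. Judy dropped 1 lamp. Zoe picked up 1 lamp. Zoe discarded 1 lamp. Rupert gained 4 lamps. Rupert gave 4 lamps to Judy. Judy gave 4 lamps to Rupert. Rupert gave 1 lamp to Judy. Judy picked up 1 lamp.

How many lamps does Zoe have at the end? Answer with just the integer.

Tracking counts step by step:
Start: Rupert=0, Judy=1, Zoe=0
Event 1 (Judy -> Zoe, 1): Judy: 1 -> 0, Zoe: 0 -> 1. State: Rupert=0, Judy=0, Zoe=1
Event 2 (Zoe -> Judy, 1): Zoe: 1 -> 0, Judy: 0 -> 1. State: Rupert=0, Judy=1, Zoe=0
Event 3 (Judy -1): Judy: 1 -> 0. State: Rupert=0, Judy=0, Zoe=0
Event 4 (Zoe +1): Zoe: 0 -> 1. State: Rupert=0, Judy=0, Zoe=1
Event 5 (Zoe -1): Zoe: 1 -> 0. State: Rupert=0, Judy=0, Zoe=0
Event 6 (Rupert +4): Rupert: 0 -> 4. State: Rupert=4, Judy=0, Zoe=0
Event 7 (Rupert -> Judy, 4): Rupert: 4 -> 0, Judy: 0 -> 4. State: Rupert=0, Judy=4, Zoe=0
Event 8 (Judy -> Rupert, 4): Judy: 4 -> 0, Rupert: 0 -> 4. State: Rupert=4, Judy=0, Zoe=0
Event 9 (Rupert -> Judy, 1): Rupert: 4 -> 3, Judy: 0 -> 1. State: Rupert=3, Judy=1, Zoe=0
Event 10 (Judy +1): Judy: 1 -> 2. State: Rupert=3, Judy=2, Zoe=0

Zoe's final count: 0

Answer: 0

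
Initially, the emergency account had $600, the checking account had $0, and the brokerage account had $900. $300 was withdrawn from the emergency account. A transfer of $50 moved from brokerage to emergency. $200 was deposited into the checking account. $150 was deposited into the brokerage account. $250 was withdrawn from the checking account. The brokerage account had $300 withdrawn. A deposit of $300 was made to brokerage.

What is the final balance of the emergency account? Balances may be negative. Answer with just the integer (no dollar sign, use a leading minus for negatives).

Answer: 350

Derivation:
Tracking account balances step by step:
Start: emergency=600, checking=0, brokerage=900
Event 1 (withdraw 300 from emergency): emergency: 600 - 300 = 300. Balances: emergency=300, checking=0, brokerage=900
Event 2 (transfer 50 brokerage -> emergency): brokerage: 900 - 50 = 850, emergency: 300 + 50 = 350. Balances: emergency=350, checking=0, brokerage=850
Event 3 (deposit 200 to checking): checking: 0 + 200 = 200. Balances: emergency=350, checking=200, brokerage=850
Event 4 (deposit 150 to brokerage): brokerage: 850 + 150 = 1000. Balances: emergency=350, checking=200, brokerage=1000
Event 5 (withdraw 250 from checking): checking: 200 - 250 = -50. Balances: emergency=350, checking=-50, brokerage=1000
Event 6 (withdraw 300 from brokerage): brokerage: 1000 - 300 = 700. Balances: emergency=350, checking=-50, brokerage=700
Event 7 (deposit 300 to brokerage): brokerage: 700 + 300 = 1000. Balances: emergency=350, checking=-50, brokerage=1000

Final balance of emergency: 350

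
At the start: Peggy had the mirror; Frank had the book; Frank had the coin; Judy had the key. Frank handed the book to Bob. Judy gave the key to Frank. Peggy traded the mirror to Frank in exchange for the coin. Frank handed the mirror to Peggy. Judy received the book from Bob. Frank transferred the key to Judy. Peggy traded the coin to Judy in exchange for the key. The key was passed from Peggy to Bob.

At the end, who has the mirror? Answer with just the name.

Tracking all object holders:
Start: mirror:Peggy, book:Frank, coin:Frank, key:Judy
Event 1 (give book: Frank -> Bob). State: mirror:Peggy, book:Bob, coin:Frank, key:Judy
Event 2 (give key: Judy -> Frank). State: mirror:Peggy, book:Bob, coin:Frank, key:Frank
Event 3 (swap mirror<->coin: now mirror:Frank, coin:Peggy). State: mirror:Frank, book:Bob, coin:Peggy, key:Frank
Event 4 (give mirror: Frank -> Peggy). State: mirror:Peggy, book:Bob, coin:Peggy, key:Frank
Event 5 (give book: Bob -> Judy). State: mirror:Peggy, book:Judy, coin:Peggy, key:Frank
Event 6 (give key: Frank -> Judy). State: mirror:Peggy, book:Judy, coin:Peggy, key:Judy
Event 7 (swap coin<->key: now coin:Judy, key:Peggy). State: mirror:Peggy, book:Judy, coin:Judy, key:Peggy
Event 8 (give key: Peggy -> Bob). State: mirror:Peggy, book:Judy, coin:Judy, key:Bob

Final state: mirror:Peggy, book:Judy, coin:Judy, key:Bob
The mirror is held by Peggy.

Answer: Peggy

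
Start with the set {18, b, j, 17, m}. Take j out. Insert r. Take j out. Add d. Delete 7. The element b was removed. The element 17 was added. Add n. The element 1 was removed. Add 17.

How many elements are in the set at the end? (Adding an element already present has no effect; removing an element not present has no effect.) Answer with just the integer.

Tracking the set through each operation:
Start: {17, 18, b, j, m}
Event 1 (remove j): removed. Set: {17, 18, b, m}
Event 2 (add r): added. Set: {17, 18, b, m, r}
Event 3 (remove j): not present, no change. Set: {17, 18, b, m, r}
Event 4 (add d): added. Set: {17, 18, b, d, m, r}
Event 5 (remove 7): not present, no change. Set: {17, 18, b, d, m, r}
Event 6 (remove b): removed. Set: {17, 18, d, m, r}
Event 7 (add 17): already present, no change. Set: {17, 18, d, m, r}
Event 8 (add n): added. Set: {17, 18, d, m, n, r}
Event 9 (remove 1): not present, no change. Set: {17, 18, d, m, n, r}
Event 10 (add 17): already present, no change. Set: {17, 18, d, m, n, r}

Final set: {17, 18, d, m, n, r} (size 6)

Answer: 6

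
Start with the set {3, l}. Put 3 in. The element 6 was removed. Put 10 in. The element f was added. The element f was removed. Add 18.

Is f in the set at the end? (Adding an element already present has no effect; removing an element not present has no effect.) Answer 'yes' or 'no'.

Tracking the set through each operation:
Start: {3, l}
Event 1 (add 3): already present, no change. Set: {3, l}
Event 2 (remove 6): not present, no change. Set: {3, l}
Event 3 (add 10): added. Set: {10, 3, l}
Event 4 (add f): added. Set: {10, 3, f, l}
Event 5 (remove f): removed. Set: {10, 3, l}
Event 6 (add 18): added. Set: {10, 18, 3, l}

Final set: {10, 18, 3, l} (size 4)
f is NOT in the final set.

Answer: no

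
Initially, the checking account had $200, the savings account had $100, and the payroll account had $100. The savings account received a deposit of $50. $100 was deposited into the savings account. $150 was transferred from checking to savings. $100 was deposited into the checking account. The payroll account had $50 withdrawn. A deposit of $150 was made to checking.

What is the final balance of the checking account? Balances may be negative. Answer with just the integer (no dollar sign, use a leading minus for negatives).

Tracking account balances step by step:
Start: checking=200, savings=100, payroll=100
Event 1 (deposit 50 to savings): savings: 100 + 50 = 150. Balances: checking=200, savings=150, payroll=100
Event 2 (deposit 100 to savings): savings: 150 + 100 = 250. Balances: checking=200, savings=250, payroll=100
Event 3 (transfer 150 checking -> savings): checking: 200 - 150 = 50, savings: 250 + 150 = 400. Balances: checking=50, savings=400, payroll=100
Event 4 (deposit 100 to checking): checking: 50 + 100 = 150. Balances: checking=150, savings=400, payroll=100
Event 5 (withdraw 50 from payroll): payroll: 100 - 50 = 50. Balances: checking=150, savings=400, payroll=50
Event 6 (deposit 150 to checking): checking: 150 + 150 = 300. Balances: checking=300, savings=400, payroll=50

Final balance of checking: 300

Answer: 300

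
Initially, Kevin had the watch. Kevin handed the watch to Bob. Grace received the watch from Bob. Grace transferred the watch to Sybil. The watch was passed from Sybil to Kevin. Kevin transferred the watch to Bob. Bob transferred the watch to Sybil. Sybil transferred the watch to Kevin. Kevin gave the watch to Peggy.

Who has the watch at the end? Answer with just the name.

Answer: Peggy

Derivation:
Tracking the watch through each event:
Start: Kevin has the watch.
After event 1: Bob has the watch.
After event 2: Grace has the watch.
After event 3: Sybil has the watch.
After event 4: Kevin has the watch.
After event 5: Bob has the watch.
After event 6: Sybil has the watch.
After event 7: Kevin has the watch.
After event 8: Peggy has the watch.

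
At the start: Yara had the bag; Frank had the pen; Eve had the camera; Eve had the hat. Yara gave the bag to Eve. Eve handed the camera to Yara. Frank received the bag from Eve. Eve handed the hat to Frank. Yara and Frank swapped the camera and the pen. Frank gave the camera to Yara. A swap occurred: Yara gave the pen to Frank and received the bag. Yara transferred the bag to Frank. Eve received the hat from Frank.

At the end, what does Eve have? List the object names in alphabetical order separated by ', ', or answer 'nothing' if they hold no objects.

Answer: hat

Derivation:
Tracking all object holders:
Start: bag:Yara, pen:Frank, camera:Eve, hat:Eve
Event 1 (give bag: Yara -> Eve). State: bag:Eve, pen:Frank, camera:Eve, hat:Eve
Event 2 (give camera: Eve -> Yara). State: bag:Eve, pen:Frank, camera:Yara, hat:Eve
Event 3 (give bag: Eve -> Frank). State: bag:Frank, pen:Frank, camera:Yara, hat:Eve
Event 4 (give hat: Eve -> Frank). State: bag:Frank, pen:Frank, camera:Yara, hat:Frank
Event 5 (swap camera<->pen: now camera:Frank, pen:Yara). State: bag:Frank, pen:Yara, camera:Frank, hat:Frank
Event 6 (give camera: Frank -> Yara). State: bag:Frank, pen:Yara, camera:Yara, hat:Frank
Event 7 (swap pen<->bag: now pen:Frank, bag:Yara). State: bag:Yara, pen:Frank, camera:Yara, hat:Frank
Event 8 (give bag: Yara -> Frank). State: bag:Frank, pen:Frank, camera:Yara, hat:Frank
Event 9 (give hat: Frank -> Eve). State: bag:Frank, pen:Frank, camera:Yara, hat:Eve

Final state: bag:Frank, pen:Frank, camera:Yara, hat:Eve
Eve holds: hat.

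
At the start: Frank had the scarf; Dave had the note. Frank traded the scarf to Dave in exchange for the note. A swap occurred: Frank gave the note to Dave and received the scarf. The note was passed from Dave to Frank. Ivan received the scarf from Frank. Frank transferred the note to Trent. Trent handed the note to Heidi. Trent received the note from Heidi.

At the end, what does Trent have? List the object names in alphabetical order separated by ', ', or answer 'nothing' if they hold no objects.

Tracking all object holders:
Start: scarf:Frank, note:Dave
Event 1 (swap scarf<->note: now scarf:Dave, note:Frank). State: scarf:Dave, note:Frank
Event 2 (swap note<->scarf: now note:Dave, scarf:Frank). State: scarf:Frank, note:Dave
Event 3 (give note: Dave -> Frank). State: scarf:Frank, note:Frank
Event 4 (give scarf: Frank -> Ivan). State: scarf:Ivan, note:Frank
Event 5 (give note: Frank -> Trent). State: scarf:Ivan, note:Trent
Event 6 (give note: Trent -> Heidi). State: scarf:Ivan, note:Heidi
Event 7 (give note: Heidi -> Trent). State: scarf:Ivan, note:Trent

Final state: scarf:Ivan, note:Trent
Trent holds: note.

Answer: note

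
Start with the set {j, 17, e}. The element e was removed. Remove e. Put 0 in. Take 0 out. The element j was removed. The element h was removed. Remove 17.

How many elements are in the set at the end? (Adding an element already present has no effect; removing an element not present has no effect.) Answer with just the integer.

Tracking the set through each operation:
Start: {17, e, j}
Event 1 (remove e): removed. Set: {17, j}
Event 2 (remove e): not present, no change. Set: {17, j}
Event 3 (add 0): added. Set: {0, 17, j}
Event 4 (remove 0): removed. Set: {17, j}
Event 5 (remove j): removed. Set: {17}
Event 6 (remove h): not present, no change. Set: {17}
Event 7 (remove 17): removed. Set: {}

Final set: {} (size 0)

Answer: 0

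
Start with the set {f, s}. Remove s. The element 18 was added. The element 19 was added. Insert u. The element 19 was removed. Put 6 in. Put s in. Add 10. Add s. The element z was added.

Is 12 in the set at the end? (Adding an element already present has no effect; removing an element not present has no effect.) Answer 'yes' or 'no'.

Tracking the set through each operation:
Start: {f, s}
Event 1 (remove s): removed. Set: {f}
Event 2 (add 18): added. Set: {18, f}
Event 3 (add 19): added. Set: {18, 19, f}
Event 4 (add u): added. Set: {18, 19, f, u}
Event 5 (remove 19): removed. Set: {18, f, u}
Event 6 (add 6): added. Set: {18, 6, f, u}
Event 7 (add s): added. Set: {18, 6, f, s, u}
Event 8 (add 10): added. Set: {10, 18, 6, f, s, u}
Event 9 (add s): already present, no change. Set: {10, 18, 6, f, s, u}
Event 10 (add z): added. Set: {10, 18, 6, f, s, u, z}

Final set: {10, 18, 6, f, s, u, z} (size 7)
12 is NOT in the final set.

Answer: no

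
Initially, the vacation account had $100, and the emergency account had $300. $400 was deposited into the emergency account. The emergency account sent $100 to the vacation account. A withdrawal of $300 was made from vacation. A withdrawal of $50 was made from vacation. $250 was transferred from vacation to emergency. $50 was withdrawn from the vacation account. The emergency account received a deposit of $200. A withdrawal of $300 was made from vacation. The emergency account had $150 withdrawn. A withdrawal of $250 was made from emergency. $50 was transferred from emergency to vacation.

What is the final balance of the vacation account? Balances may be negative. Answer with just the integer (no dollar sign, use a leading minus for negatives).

Answer: -700

Derivation:
Tracking account balances step by step:
Start: vacation=100, emergency=300
Event 1 (deposit 400 to emergency): emergency: 300 + 400 = 700. Balances: vacation=100, emergency=700
Event 2 (transfer 100 emergency -> vacation): emergency: 700 - 100 = 600, vacation: 100 + 100 = 200. Balances: vacation=200, emergency=600
Event 3 (withdraw 300 from vacation): vacation: 200 - 300 = -100. Balances: vacation=-100, emergency=600
Event 4 (withdraw 50 from vacation): vacation: -100 - 50 = -150. Balances: vacation=-150, emergency=600
Event 5 (transfer 250 vacation -> emergency): vacation: -150 - 250 = -400, emergency: 600 + 250 = 850. Balances: vacation=-400, emergency=850
Event 6 (withdraw 50 from vacation): vacation: -400 - 50 = -450. Balances: vacation=-450, emergency=850
Event 7 (deposit 200 to emergency): emergency: 850 + 200 = 1050. Balances: vacation=-450, emergency=1050
Event 8 (withdraw 300 from vacation): vacation: -450 - 300 = -750. Balances: vacation=-750, emergency=1050
Event 9 (withdraw 150 from emergency): emergency: 1050 - 150 = 900. Balances: vacation=-750, emergency=900
Event 10 (withdraw 250 from emergency): emergency: 900 - 250 = 650. Balances: vacation=-750, emergency=650
Event 11 (transfer 50 emergency -> vacation): emergency: 650 - 50 = 600, vacation: -750 + 50 = -700. Balances: vacation=-700, emergency=600

Final balance of vacation: -700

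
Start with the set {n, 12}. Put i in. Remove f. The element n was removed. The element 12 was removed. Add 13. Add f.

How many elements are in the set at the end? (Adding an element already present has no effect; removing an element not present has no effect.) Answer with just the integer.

Answer: 3

Derivation:
Tracking the set through each operation:
Start: {12, n}
Event 1 (add i): added. Set: {12, i, n}
Event 2 (remove f): not present, no change. Set: {12, i, n}
Event 3 (remove n): removed. Set: {12, i}
Event 4 (remove 12): removed. Set: {i}
Event 5 (add 13): added. Set: {13, i}
Event 6 (add f): added. Set: {13, f, i}

Final set: {13, f, i} (size 3)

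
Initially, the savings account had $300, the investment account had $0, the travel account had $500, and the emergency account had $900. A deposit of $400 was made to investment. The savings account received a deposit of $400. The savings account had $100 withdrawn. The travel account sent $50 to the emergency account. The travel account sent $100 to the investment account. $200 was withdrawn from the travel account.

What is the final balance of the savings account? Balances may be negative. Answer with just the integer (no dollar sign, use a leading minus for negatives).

Answer: 600

Derivation:
Tracking account balances step by step:
Start: savings=300, investment=0, travel=500, emergency=900
Event 1 (deposit 400 to investment): investment: 0 + 400 = 400. Balances: savings=300, investment=400, travel=500, emergency=900
Event 2 (deposit 400 to savings): savings: 300 + 400 = 700. Balances: savings=700, investment=400, travel=500, emergency=900
Event 3 (withdraw 100 from savings): savings: 700 - 100 = 600. Balances: savings=600, investment=400, travel=500, emergency=900
Event 4 (transfer 50 travel -> emergency): travel: 500 - 50 = 450, emergency: 900 + 50 = 950. Balances: savings=600, investment=400, travel=450, emergency=950
Event 5 (transfer 100 travel -> investment): travel: 450 - 100 = 350, investment: 400 + 100 = 500. Balances: savings=600, investment=500, travel=350, emergency=950
Event 6 (withdraw 200 from travel): travel: 350 - 200 = 150. Balances: savings=600, investment=500, travel=150, emergency=950

Final balance of savings: 600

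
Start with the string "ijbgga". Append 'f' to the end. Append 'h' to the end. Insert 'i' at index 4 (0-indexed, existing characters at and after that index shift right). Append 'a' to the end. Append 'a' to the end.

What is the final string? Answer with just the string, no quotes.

Applying each edit step by step:
Start: "ijbgga"
Op 1 (append 'f'): "ijbgga" -> "ijbggaf"
Op 2 (append 'h'): "ijbggaf" -> "ijbggafh"
Op 3 (insert 'i' at idx 4): "ijbggafh" -> "ijbgigafh"
Op 4 (append 'a'): "ijbgigafh" -> "ijbgigafha"
Op 5 (append 'a'): "ijbgigafha" -> "ijbgigafhaa"

Answer: ijbgigafhaa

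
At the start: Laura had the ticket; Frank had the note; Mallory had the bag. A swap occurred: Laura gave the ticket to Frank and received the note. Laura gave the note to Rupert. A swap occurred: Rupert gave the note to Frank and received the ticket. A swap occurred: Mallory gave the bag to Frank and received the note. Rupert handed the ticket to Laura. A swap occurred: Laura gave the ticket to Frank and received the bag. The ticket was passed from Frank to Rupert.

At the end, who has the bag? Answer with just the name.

Tracking all object holders:
Start: ticket:Laura, note:Frank, bag:Mallory
Event 1 (swap ticket<->note: now ticket:Frank, note:Laura). State: ticket:Frank, note:Laura, bag:Mallory
Event 2 (give note: Laura -> Rupert). State: ticket:Frank, note:Rupert, bag:Mallory
Event 3 (swap note<->ticket: now note:Frank, ticket:Rupert). State: ticket:Rupert, note:Frank, bag:Mallory
Event 4 (swap bag<->note: now bag:Frank, note:Mallory). State: ticket:Rupert, note:Mallory, bag:Frank
Event 5 (give ticket: Rupert -> Laura). State: ticket:Laura, note:Mallory, bag:Frank
Event 6 (swap ticket<->bag: now ticket:Frank, bag:Laura). State: ticket:Frank, note:Mallory, bag:Laura
Event 7 (give ticket: Frank -> Rupert). State: ticket:Rupert, note:Mallory, bag:Laura

Final state: ticket:Rupert, note:Mallory, bag:Laura
The bag is held by Laura.

Answer: Laura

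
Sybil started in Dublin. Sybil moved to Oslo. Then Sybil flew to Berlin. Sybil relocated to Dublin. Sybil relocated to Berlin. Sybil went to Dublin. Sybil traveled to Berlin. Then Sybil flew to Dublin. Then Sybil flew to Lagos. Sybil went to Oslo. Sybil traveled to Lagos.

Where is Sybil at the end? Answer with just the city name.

Tracking Sybil's location:
Start: Sybil is in Dublin.
After move 1: Dublin -> Oslo. Sybil is in Oslo.
After move 2: Oslo -> Berlin. Sybil is in Berlin.
After move 3: Berlin -> Dublin. Sybil is in Dublin.
After move 4: Dublin -> Berlin. Sybil is in Berlin.
After move 5: Berlin -> Dublin. Sybil is in Dublin.
After move 6: Dublin -> Berlin. Sybil is in Berlin.
After move 7: Berlin -> Dublin. Sybil is in Dublin.
After move 8: Dublin -> Lagos. Sybil is in Lagos.
After move 9: Lagos -> Oslo. Sybil is in Oslo.
After move 10: Oslo -> Lagos. Sybil is in Lagos.

Answer: Lagos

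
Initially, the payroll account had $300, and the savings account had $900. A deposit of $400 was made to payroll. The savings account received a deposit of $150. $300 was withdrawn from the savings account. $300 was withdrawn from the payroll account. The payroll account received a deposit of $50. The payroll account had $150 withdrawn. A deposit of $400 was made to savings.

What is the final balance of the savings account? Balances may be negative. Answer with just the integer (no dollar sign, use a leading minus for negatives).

Answer: 1150

Derivation:
Tracking account balances step by step:
Start: payroll=300, savings=900
Event 1 (deposit 400 to payroll): payroll: 300 + 400 = 700. Balances: payroll=700, savings=900
Event 2 (deposit 150 to savings): savings: 900 + 150 = 1050. Balances: payroll=700, savings=1050
Event 3 (withdraw 300 from savings): savings: 1050 - 300 = 750. Balances: payroll=700, savings=750
Event 4 (withdraw 300 from payroll): payroll: 700 - 300 = 400. Balances: payroll=400, savings=750
Event 5 (deposit 50 to payroll): payroll: 400 + 50 = 450. Balances: payroll=450, savings=750
Event 6 (withdraw 150 from payroll): payroll: 450 - 150 = 300. Balances: payroll=300, savings=750
Event 7 (deposit 400 to savings): savings: 750 + 400 = 1150. Balances: payroll=300, savings=1150

Final balance of savings: 1150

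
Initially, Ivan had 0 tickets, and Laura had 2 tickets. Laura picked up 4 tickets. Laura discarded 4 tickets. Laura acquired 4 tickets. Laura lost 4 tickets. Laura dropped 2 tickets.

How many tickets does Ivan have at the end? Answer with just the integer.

Answer: 0

Derivation:
Tracking counts step by step:
Start: Ivan=0, Laura=2
Event 1 (Laura +4): Laura: 2 -> 6. State: Ivan=0, Laura=6
Event 2 (Laura -4): Laura: 6 -> 2. State: Ivan=0, Laura=2
Event 3 (Laura +4): Laura: 2 -> 6. State: Ivan=0, Laura=6
Event 4 (Laura -4): Laura: 6 -> 2. State: Ivan=0, Laura=2
Event 5 (Laura -2): Laura: 2 -> 0. State: Ivan=0, Laura=0

Ivan's final count: 0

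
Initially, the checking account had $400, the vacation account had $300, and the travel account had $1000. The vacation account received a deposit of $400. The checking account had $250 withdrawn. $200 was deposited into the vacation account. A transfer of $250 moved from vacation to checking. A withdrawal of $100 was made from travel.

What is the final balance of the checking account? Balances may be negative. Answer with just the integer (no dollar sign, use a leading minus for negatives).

Tracking account balances step by step:
Start: checking=400, vacation=300, travel=1000
Event 1 (deposit 400 to vacation): vacation: 300 + 400 = 700. Balances: checking=400, vacation=700, travel=1000
Event 2 (withdraw 250 from checking): checking: 400 - 250 = 150. Balances: checking=150, vacation=700, travel=1000
Event 3 (deposit 200 to vacation): vacation: 700 + 200 = 900. Balances: checking=150, vacation=900, travel=1000
Event 4 (transfer 250 vacation -> checking): vacation: 900 - 250 = 650, checking: 150 + 250 = 400. Balances: checking=400, vacation=650, travel=1000
Event 5 (withdraw 100 from travel): travel: 1000 - 100 = 900. Balances: checking=400, vacation=650, travel=900

Final balance of checking: 400

Answer: 400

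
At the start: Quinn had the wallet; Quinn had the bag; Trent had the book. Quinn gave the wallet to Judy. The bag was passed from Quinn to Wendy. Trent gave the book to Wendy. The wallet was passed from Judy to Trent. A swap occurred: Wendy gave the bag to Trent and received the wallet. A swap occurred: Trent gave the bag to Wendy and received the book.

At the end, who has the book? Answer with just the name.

Answer: Trent

Derivation:
Tracking all object holders:
Start: wallet:Quinn, bag:Quinn, book:Trent
Event 1 (give wallet: Quinn -> Judy). State: wallet:Judy, bag:Quinn, book:Trent
Event 2 (give bag: Quinn -> Wendy). State: wallet:Judy, bag:Wendy, book:Trent
Event 3 (give book: Trent -> Wendy). State: wallet:Judy, bag:Wendy, book:Wendy
Event 4 (give wallet: Judy -> Trent). State: wallet:Trent, bag:Wendy, book:Wendy
Event 5 (swap bag<->wallet: now bag:Trent, wallet:Wendy). State: wallet:Wendy, bag:Trent, book:Wendy
Event 6 (swap bag<->book: now bag:Wendy, book:Trent). State: wallet:Wendy, bag:Wendy, book:Trent

Final state: wallet:Wendy, bag:Wendy, book:Trent
The book is held by Trent.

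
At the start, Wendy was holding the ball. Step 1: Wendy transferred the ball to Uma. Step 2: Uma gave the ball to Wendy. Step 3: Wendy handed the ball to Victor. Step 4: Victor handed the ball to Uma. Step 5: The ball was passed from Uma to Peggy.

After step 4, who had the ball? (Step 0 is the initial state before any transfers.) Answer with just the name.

Answer: Uma

Derivation:
Tracking the ball holder through step 4:
After step 0 (start): Wendy
After step 1: Uma
After step 2: Wendy
After step 3: Victor
After step 4: Uma

At step 4, the holder is Uma.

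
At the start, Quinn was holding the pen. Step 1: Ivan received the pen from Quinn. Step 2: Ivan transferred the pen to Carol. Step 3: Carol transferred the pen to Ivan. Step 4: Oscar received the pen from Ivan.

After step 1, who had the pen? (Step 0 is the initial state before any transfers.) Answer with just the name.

Answer: Ivan

Derivation:
Tracking the pen holder through step 1:
After step 0 (start): Quinn
After step 1: Ivan

At step 1, the holder is Ivan.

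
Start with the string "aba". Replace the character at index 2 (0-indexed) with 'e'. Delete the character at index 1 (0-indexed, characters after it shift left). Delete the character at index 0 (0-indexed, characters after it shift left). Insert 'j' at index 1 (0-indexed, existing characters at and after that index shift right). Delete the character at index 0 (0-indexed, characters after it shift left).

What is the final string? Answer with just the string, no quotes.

Answer: j

Derivation:
Applying each edit step by step:
Start: "aba"
Op 1 (replace idx 2: 'a' -> 'e'): "aba" -> "abe"
Op 2 (delete idx 1 = 'b'): "abe" -> "ae"
Op 3 (delete idx 0 = 'a'): "ae" -> "e"
Op 4 (insert 'j' at idx 1): "e" -> "ej"
Op 5 (delete idx 0 = 'e'): "ej" -> "j"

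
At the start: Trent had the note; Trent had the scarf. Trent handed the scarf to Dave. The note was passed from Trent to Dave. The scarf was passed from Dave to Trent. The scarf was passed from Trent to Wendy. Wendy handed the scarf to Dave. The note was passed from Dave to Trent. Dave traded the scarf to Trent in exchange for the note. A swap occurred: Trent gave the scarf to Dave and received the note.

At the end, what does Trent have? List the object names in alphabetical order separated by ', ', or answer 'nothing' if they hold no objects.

Tracking all object holders:
Start: note:Trent, scarf:Trent
Event 1 (give scarf: Trent -> Dave). State: note:Trent, scarf:Dave
Event 2 (give note: Trent -> Dave). State: note:Dave, scarf:Dave
Event 3 (give scarf: Dave -> Trent). State: note:Dave, scarf:Trent
Event 4 (give scarf: Trent -> Wendy). State: note:Dave, scarf:Wendy
Event 5 (give scarf: Wendy -> Dave). State: note:Dave, scarf:Dave
Event 6 (give note: Dave -> Trent). State: note:Trent, scarf:Dave
Event 7 (swap scarf<->note: now scarf:Trent, note:Dave). State: note:Dave, scarf:Trent
Event 8 (swap scarf<->note: now scarf:Dave, note:Trent). State: note:Trent, scarf:Dave

Final state: note:Trent, scarf:Dave
Trent holds: note.

Answer: note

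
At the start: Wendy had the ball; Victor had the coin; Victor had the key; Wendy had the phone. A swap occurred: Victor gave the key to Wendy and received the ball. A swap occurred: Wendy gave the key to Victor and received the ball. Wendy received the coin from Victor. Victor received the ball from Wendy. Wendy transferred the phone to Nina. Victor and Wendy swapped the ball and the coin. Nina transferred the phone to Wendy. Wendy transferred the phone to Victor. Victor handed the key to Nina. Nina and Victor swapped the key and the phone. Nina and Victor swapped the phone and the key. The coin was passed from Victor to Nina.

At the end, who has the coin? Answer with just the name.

Tracking all object holders:
Start: ball:Wendy, coin:Victor, key:Victor, phone:Wendy
Event 1 (swap key<->ball: now key:Wendy, ball:Victor). State: ball:Victor, coin:Victor, key:Wendy, phone:Wendy
Event 2 (swap key<->ball: now key:Victor, ball:Wendy). State: ball:Wendy, coin:Victor, key:Victor, phone:Wendy
Event 3 (give coin: Victor -> Wendy). State: ball:Wendy, coin:Wendy, key:Victor, phone:Wendy
Event 4 (give ball: Wendy -> Victor). State: ball:Victor, coin:Wendy, key:Victor, phone:Wendy
Event 5 (give phone: Wendy -> Nina). State: ball:Victor, coin:Wendy, key:Victor, phone:Nina
Event 6 (swap ball<->coin: now ball:Wendy, coin:Victor). State: ball:Wendy, coin:Victor, key:Victor, phone:Nina
Event 7 (give phone: Nina -> Wendy). State: ball:Wendy, coin:Victor, key:Victor, phone:Wendy
Event 8 (give phone: Wendy -> Victor). State: ball:Wendy, coin:Victor, key:Victor, phone:Victor
Event 9 (give key: Victor -> Nina). State: ball:Wendy, coin:Victor, key:Nina, phone:Victor
Event 10 (swap key<->phone: now key:Victor, phone:Nina). State: ball:Wendy, coin:Victor, key:Victor, phone:Nina
Event 11 (swap phone<->key: now phone:Victor, key:Nina). State: ball:Wendy, coin:Victor, key:Nina, phone:Victor
Event 12 (give coin: Victor -> Nina). State: ball:Wendy, coin:Nina, key:Nina, phone:Victor

Final state: ball:Wendy, coin:Nina, key:Nina, phone:Victor
The coin is held by Nina.

Answer: Nina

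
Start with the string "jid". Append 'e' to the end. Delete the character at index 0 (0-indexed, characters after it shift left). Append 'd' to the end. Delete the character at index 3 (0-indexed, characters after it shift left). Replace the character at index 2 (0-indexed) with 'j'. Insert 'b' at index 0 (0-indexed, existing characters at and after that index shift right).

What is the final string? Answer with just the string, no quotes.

Answer: bidj

Derivation:
Applying each edit step by step:
Start: "jid"
Op 1 (append 'e'): "jid" -> "jide"
Op 2 (delete idx 0 = 'j'): "jide" -> "ide"
Op 3 (append 'd'): "ide" -> "ided"
Op 4 (delete idx 3 = 'd'): "ided" -> "ide"
Op 5 (replace idx 2: 'e' -> 'j'): "ide" -> "idj"
Op 6 (insert 'b' at idx 0): "idj" -> "bidj"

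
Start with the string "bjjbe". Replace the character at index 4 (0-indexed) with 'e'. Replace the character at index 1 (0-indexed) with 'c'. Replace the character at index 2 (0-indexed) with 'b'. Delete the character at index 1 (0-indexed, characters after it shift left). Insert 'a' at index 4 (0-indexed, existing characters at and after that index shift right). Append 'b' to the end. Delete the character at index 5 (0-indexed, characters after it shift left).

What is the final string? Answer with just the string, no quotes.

Answer: bbbea

Derivation:
Applying each edit step by step:
Start: "bjjbe"
Op 1 (replace idx 4: 'e' -> 'e'): "bjjbe" -> "bjjbe"
Op 2 (replace idx 1: 'j' -> 'c'): "bjjbe" -> "bcjbe"
Op 3 (replace idx 2: 'j' -> 'b'): "bcjbe" -> "bcbbe"
Op 4 (delete idx 1 = 'c'): "bcbbe" -> "bbbe"
Op 5 (insert 'a' at idx 4): "bbbe" -> "bbbea"
Op 6 (append 'b'): "bbbea" -> "bbbeab"
Op 7 (delete idx 5 = 'b'): "bbbeab" -> "bbbea"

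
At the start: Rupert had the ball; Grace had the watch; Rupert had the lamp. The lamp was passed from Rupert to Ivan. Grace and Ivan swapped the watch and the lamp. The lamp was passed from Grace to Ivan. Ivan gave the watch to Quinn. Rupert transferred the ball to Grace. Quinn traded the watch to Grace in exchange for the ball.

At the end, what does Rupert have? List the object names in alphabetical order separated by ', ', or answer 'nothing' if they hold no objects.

Tracking all object holders:
Start: ball:Rupert, watch:Grace, lamp:Rupert
Event 1 (give lamp: Rupert -> Ivan). State: ball:Rupert, watch:Grace, lamp:Ivan
Event 2 (swap watch<->lamp: now watch:Ivan, lamp:Grace). State: ball:Rupert, watch:Ivan, lamp:Grace
Event 3 (give lamp: Grace -> Ivan). State: ball:Rupert, watch:Ivan, lamp:Ivan
Event 4 (give watch: Ivan -> Quinn). State: ball:Rupert, watch:Quinn, lamp:Ivan
Event 5 (give ball: Rupert -> Grace). State: ball:Grace, watch:Quinn, lamp:Ivan
Event 6 (swap watch<->ball: now watch:Grace, ball:Quinn). State: ball:Quinn, watch:Grace, lamp:Ivan

Final state: ball:Quinn, watch:Grace, lamp:Ivan
Rupert holds: (nothing).

Answer: nothing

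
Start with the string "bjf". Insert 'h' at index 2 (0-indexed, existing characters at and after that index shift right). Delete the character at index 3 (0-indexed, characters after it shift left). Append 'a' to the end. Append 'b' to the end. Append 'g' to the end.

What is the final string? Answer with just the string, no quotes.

Applying each edit step by step:
Start: "bjf"
Op 1 (insert 'h' at idx 2): "bjf" -> "bjhf"
Op 2 (delete idx 3 = 'f'): "bjhf" -> "bjh"
Op 3 (append 'a'): "bjh" -> "bjha"
Op 4 (append 'b'): "bjha" -> "bjhab"
Op 5 (append 'g'): "bjhab" -> "bjhabg"

Answer: bjhabg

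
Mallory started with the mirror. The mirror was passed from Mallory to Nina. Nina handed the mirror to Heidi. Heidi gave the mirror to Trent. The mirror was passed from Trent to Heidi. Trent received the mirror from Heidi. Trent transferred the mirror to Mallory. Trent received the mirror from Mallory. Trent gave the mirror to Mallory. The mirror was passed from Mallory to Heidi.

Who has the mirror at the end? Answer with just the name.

Answer: Heidi

Derivation:
Tracking the mirror through each event:
Start: Mallory has the mirror.
After event 1: Nina has the mirror.
After event 2: Heidi has the mirror.
After event 3: Trent has the mirror.
After event 4: Heidi has the mirror.
After event 5: Trent has the mirror.
After event 6: Mallory has the mirror.
After event 7: Trent has the mirror.
After event 8: Mallory has the mirror.
After event 9: Heidi has the mirror.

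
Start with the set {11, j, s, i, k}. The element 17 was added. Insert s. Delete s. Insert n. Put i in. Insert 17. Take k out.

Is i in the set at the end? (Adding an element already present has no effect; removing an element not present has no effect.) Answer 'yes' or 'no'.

Tracking the set through each operation:
Start: {11, i, j, k, s}
Event 1 (add 17): added. Set: {11, 17, i, j, k, s}
Event 2 (add s): already present, no change. Set: {11, 17, i, j, k, s}
Event 3 (remove s): removed. Set: {11, 17, i, j, k}
Event 4 (add n): added. Set: {11, 17, i, j, k, n}
Event 5 (add i): already present, no change. Set: {11, 17, i, j, k, n}
Event 6 (add 17): already present, no change. Set: {11, 17, i, j, k, n}
Event 7 (remove k): removed. Set: {11, 17, i, j, n}

Final set: {11, 17, i, j, n} (size 5)
i is in the final set.

Answer: yes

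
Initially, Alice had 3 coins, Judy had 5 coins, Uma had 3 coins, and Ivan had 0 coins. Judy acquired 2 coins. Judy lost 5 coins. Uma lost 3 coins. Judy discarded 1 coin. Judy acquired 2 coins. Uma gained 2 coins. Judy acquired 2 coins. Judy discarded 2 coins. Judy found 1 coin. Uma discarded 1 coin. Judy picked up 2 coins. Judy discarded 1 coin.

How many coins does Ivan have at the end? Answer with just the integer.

Answer: 0

Derivation:
Tracking counts step by step:
Start: Alice=3, Judy=5, Uma=3, Ivan=0
Event 1 (Judy +2): Judy: 5 -> 7. State: Alice=3, Judy=7, Uma=3, Ivan=0
Event 2 (Judy -5): Judy: 7 -> 2. State: Alice=3, Judy=2, Uma=3, Ivan=0
Event 3 (Uma -3): Uma: 3 -> 0. State: Alice=3, Judy=2, Uma=0, Ivan=0
Event 4 (Judy -1): Judy: 2 -> 1. State: Alice=3, Judy=1, Uma=0, Ivan=0
Event 5 (Judy +2): Judy: 1 -> 3. State: Alice=3, Judy=3, Uma=0, Ivan=0
Event 6 (Uma +2): Uma: 0 -> 2. State: Alice=3, Judy=3, Uma=2, Ivan=0
Event 7 (Judy +2): Judy: 3 -> 5. State: Alice=3, Judy=5, Uma=2, Ivan=0
Event 8 (Judy -2): Judy: 5 -> 3. State: Alice=3, Judy=3, Uma=2, Ivan=0
Event 9 (Judy +1): Judy: 3 -> 4. State: Alice=3, Judy=4, Uma=2, Ivan=0
Event 10 (Uma -1): Uma: 2 -> 1. State: Alice=3, Judy=4, Uma=1, Ivan=0
Event 11 (Judy +2): Judy: 4 -> 6. State: Alice=3, Judy=6, Uma=1, Ivan=0
Event 12 (Judy -1): Judy: 6 -> 5. State: Alice=3, Judy=5, Uma=1, Ivan=0

Ivan's final count: 0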